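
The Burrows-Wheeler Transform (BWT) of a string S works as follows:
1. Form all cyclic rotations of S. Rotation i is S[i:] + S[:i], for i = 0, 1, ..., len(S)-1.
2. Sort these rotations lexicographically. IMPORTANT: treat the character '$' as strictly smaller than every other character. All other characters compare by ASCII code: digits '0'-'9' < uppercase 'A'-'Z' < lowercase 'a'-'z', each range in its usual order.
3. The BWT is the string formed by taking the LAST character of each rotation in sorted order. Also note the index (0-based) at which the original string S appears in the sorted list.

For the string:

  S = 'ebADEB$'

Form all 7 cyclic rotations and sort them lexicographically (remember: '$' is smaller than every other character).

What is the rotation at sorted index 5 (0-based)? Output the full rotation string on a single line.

All 7 rotations (rotation i = S[i:]+S[:i]):
  rot[0] = ebADEB$
  rot[1] = bADEB$e
  rot[2] = ADEB$eb
  rot[3] = DEB$ebA
  rot[4] = EB$ebAD
  rot[5] = B$ebADE
  rot[6] = $ebADEB
Sorted (with $ < everything):
  sorted[0] = $ebADEB
  sorted[1] = ADEB$eb
  sorted[2] = B$ebADE
  sorted[3] = DEB$ebA
  sorted[4] = EB$ebAD
  sorted[5] = bADEB$e
  sorted[6] = ebADEB$
sorted[5] = bADEB$e

Answer: bADEB$e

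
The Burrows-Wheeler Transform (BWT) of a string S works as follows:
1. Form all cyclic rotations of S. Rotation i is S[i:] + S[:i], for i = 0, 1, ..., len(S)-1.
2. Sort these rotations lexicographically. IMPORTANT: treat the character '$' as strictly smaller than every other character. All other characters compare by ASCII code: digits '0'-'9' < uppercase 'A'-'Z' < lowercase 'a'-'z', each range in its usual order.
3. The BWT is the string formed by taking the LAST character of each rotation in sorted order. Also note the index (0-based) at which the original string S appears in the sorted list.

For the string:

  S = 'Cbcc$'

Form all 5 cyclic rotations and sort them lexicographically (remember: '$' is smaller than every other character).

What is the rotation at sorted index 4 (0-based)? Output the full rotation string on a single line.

All 5 rotations (rotation i = S[i:]+S[:i]):
  rot[0] = Cbcc$
  rot[1] = bcc$C
  rot[2] = cc$Cb
  rot[3] = c$Cbc
  rot[4] = $Cbcc
Sorted (with $ < everything):
  sorted[0] = $Cbcc
  sorted[1] = Cbcc$
  sorted[2] = bcc$C
  sorted[3] = c$Cbc
  sorted[4] = cc$Cb
sorted[4] = cc$Cb

Answer: cc$Cb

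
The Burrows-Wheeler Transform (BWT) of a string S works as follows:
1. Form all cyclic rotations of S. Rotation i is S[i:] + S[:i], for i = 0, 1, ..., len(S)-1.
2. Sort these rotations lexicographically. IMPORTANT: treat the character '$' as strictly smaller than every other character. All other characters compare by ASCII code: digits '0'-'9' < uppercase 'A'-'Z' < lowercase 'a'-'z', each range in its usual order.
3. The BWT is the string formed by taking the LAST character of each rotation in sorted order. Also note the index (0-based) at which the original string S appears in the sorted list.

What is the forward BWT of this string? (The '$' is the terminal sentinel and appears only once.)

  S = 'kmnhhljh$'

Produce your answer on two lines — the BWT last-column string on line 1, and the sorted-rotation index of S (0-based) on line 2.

Answer: hjnhl$hkm
5

Derivation:
All 9 rotations (rotation i = S[i:]+S[:i]):
  rot[0] = kmnhhljh$
  rot[1] = mnhhljh$k
  rot[2] = nhhljh$km
  rot[3] = hhljh$kmn
  rot[4] = hljh$kmnh
  rot[5] = ljh$kmnhh
  rot[6] = jh$kmnhhl
  rot[7] = h$kmnhhlj
  rot[8] = $kmnhhljh
Sorted (with $ < everything):
  sorted[0] = $kmnhhljh  (last char: 'h')
  sorted[1] = h$kmnhhlj  (last char: 'j')
  sorted[2] = hhljh$kmn  (last char: 'n')
  sorted[3] = hljh$kmnh  (last char: 'h')
  sorted[4] = jh$kmnhhl  (last char: 'l')
  sorted[5] = kmnhhljh$  (last char: '$')
  sorted[6] = ljh$kmnhh  (last char: 'h')
  sorted[7] = mnhhljh$k  (last char: 'k')
  sorted[8] = nhhljh$km  (last char: 'm')
Last column: hjnhl$hkm
Original string S is at sorted index 5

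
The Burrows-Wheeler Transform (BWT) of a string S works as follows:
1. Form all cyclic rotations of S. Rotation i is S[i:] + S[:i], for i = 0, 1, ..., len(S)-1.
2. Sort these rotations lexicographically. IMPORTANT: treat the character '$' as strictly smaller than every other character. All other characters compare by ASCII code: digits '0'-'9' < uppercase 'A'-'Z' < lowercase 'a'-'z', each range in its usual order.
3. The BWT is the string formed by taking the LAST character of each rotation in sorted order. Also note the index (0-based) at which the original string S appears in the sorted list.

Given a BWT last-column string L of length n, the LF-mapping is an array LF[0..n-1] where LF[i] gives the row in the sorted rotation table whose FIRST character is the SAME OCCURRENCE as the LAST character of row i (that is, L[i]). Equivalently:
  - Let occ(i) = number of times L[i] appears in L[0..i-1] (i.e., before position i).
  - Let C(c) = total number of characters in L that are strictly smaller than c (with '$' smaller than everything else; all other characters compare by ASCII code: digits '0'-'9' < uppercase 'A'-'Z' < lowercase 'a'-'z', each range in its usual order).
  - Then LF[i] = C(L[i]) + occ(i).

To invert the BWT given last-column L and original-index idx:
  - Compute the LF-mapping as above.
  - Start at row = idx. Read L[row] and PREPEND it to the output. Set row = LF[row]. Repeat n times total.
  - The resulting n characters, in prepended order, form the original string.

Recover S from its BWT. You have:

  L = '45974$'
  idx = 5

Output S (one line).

Answer: 94754$

Derivation:
LF mapping: 1 3 5 4 2 0
Walk LF starting at row 5, prepending L[row]:
  step 1: row=5, L[5]='$', prepend. Next row=LF[5]=0
  step 2: row=0, L[0]='4', prepend. Next row=LF[0]=1
  step 3: row=1, L[1]='5', prepend. Next row=LF[1]=3
  step 4: row=3, L[3]='7', prepend. Next row=LF[3]=4
  step 5: row=4, L[4]='4', prepend. Next row=LF[4]=2
  step 6: row=2, L[2]='9', prepend. Next row=LF[2]=5
Reversed output: 94754$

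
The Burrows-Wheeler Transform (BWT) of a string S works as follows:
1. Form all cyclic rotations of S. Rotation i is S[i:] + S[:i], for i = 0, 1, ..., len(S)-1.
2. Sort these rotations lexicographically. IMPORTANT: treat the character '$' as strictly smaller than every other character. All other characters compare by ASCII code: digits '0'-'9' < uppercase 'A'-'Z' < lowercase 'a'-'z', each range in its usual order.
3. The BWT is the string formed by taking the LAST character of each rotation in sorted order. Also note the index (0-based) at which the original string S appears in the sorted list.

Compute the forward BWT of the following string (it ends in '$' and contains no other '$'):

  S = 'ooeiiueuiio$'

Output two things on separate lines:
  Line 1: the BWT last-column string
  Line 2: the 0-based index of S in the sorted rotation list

All 12 rotations (rotation i = S[i:]+S[:i]):
  rot[0] = ooeiiueuiio$
  rot[1] = oeiiueuiio$o
  rot[2] = eiiueuiio$oo
  rot[3] = iiueuiio$ooe
  rot[4] = iueuiio$ooei
  rot[5] = ueuiio$ooeii
  rot[6] = euiio$ooeiiu
  rot[7] = uiio$ooeiiue
  rot[8] = iio$ooeiiueu
  rot[9] = io$ooeiiueui
  rot[10] = o$ooeiiueuii
  rot[11] = $ooeiiueuiio
Sorted (with $ < everything):
  sorted[0] = $ooeiiueuiio  (last char: 'o')
  sorted[1] = eiiueuiio$oo  (last char: 'o')
  sorted[2] = euiio$ooeiiu  (last char: 'u')
  sorted[3] = iio$ooeiiueu  (last char: 'u')
  sorted[4] = iiueuiio$ooe  (last char: 'e')
  sorted[5] = io$ooeiiueui  (last char: 'i')
  sorted[6] = iueuiio$ooei  (last char: 'i')
  sorted[7] = o$ooeiiueuii  (last char: 'i')
  sorted[8] = oeiiueuiio$o  (last char: 'o')
  sorted[9] = ooeiiueuiio$  (last char: '$')
  sorted[10] = ueuiio$ooeii  (last char: 'i')
  sorted[11] = uiio$ooeiiue  (last char: 'e')
Last column: oouueiiio$ie
Original string S is at sorted index 9

Answer: oouueiiio$ie
9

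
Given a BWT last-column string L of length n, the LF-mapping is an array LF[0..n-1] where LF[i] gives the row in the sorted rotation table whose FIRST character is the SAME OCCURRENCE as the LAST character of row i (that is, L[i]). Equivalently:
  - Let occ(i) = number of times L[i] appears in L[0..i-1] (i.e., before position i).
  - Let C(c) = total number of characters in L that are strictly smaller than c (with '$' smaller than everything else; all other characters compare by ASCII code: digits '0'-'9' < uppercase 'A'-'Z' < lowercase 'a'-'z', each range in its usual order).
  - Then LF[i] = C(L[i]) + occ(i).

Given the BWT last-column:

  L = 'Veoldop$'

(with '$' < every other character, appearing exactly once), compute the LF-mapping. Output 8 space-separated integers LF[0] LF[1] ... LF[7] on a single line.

Answer: 1 3 5 4 2 6 7 0

Derivation:
Char counts: '$':1, 'V':1, 'd':1, 'e':1, 'l':1, 'o':2, 'p':1
C (first-col start): C('$')=0, C('V')=1, C('d')=2, C('e')=3, C('l')=4, C('o')=5, C('p')=7
L[0]='V': occ=0, LF[0]=C('V')+0=1+0=1
L[1]='e': occ=0, LF[1]=C('e')+0=3+0=3
L[2]='o': occ=0, LF[2]=C('o')+0=5+0=5
L[3]='l': occ=0, LF[3]=C('l')+0=4+0=4
L[4]='d': occ=0, LF[4]=C('d')+0=2+0=2
L[5]='o': occ=1, LF[5]=C('o')+1=5+1=6
L[6]='p': occ=0, LF[6]=C('p')+0=7+0=7
L[7]='$': occ=0, LF[7]=C('$')+0=0+0=0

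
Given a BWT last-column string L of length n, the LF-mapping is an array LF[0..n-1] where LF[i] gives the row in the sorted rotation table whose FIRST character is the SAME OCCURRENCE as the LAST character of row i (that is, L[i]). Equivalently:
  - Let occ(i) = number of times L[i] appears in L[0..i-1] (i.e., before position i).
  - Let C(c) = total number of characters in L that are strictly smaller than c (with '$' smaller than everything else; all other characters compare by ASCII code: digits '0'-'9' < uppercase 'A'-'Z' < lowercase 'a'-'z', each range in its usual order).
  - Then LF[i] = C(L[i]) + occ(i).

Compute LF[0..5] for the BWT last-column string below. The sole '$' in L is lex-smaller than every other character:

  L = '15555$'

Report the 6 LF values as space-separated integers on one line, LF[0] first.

Answer: 1 2 3 4 5 0

Derivation:
Char counts: '$':1, '1':1, '5':4
C (first-col start): C('$')=0, C('1')=1, C('5')=2
L[0]='1': occ=0, LF[0]=C('1')+0=1+0=1
L[1]='5': occ=0, LF[1]=C('5')+0=2+0=2
L[2]='5': occ=1, LF[2]=C('5')+1=2+1=3
L[3]='5': occ=2, LF[3]=C('5')+2=2+2=4
L[4]='5': occ=3, LF[4]=C('5')+3=2+3=5
L[5]='$': occ=0, LF[5]=C('$')+0=0+0=0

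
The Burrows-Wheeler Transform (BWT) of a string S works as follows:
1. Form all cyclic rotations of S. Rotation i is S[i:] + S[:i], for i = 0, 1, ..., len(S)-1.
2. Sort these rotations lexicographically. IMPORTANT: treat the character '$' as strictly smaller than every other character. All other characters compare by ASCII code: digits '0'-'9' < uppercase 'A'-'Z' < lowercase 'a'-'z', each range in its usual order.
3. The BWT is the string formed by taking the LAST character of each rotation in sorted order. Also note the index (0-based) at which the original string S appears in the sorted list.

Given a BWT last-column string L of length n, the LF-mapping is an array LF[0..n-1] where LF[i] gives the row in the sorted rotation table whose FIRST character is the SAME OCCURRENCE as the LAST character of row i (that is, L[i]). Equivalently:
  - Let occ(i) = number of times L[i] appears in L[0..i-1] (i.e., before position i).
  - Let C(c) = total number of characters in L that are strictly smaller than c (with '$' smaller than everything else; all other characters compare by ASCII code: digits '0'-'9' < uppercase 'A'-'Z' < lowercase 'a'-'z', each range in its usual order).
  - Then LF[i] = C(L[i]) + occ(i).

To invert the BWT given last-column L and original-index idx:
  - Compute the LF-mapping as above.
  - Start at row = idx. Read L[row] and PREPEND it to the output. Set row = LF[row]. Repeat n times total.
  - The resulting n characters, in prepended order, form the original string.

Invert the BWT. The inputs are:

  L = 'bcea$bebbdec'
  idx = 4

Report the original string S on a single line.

Answer: bceecabbdeb$

Derivation:
LF mapping: 2 6 9 1 0 3 10 4 5 8 11 7
Walk LF starting at row 4, prepending L[row]:
  step 1: row=4, L[4]='$', prepend. Next row=LF[4]=0
  step 2: row=0, L[0]='b', prepend. Next row=LF[0]=2
  step 3: row=2, L[2]='e', prepend. Next row=LF[2]=9
  step 4: row=9, L[9]='d', prepend. Next row=LF[9]=8
  step 5: row=8, L[8]='b', prepend. Next row=LF[8]=5
  step 6: row=5, L[5]='b', prepend. Next row=LF[5]=3
  step 7: row=3, L[3]='a', prepend. Next row=LF[3]=1
  step 8: row=1, L[1]='c', prepend. Next row=LF[1]=6
  step 9: row=6, L[6]='e', prepend. Next row=LF[6]=10
  step 10: row=10, L[10]='e', prepend. Next row=LF[10]=11
  step 11: row=11, L[11]='c', prepend. Next row=LF[11]=7
  step 12: row=7, L[7]='b', prepend. Next row=LF[7]=4
Reversed output: bceecabbdeb$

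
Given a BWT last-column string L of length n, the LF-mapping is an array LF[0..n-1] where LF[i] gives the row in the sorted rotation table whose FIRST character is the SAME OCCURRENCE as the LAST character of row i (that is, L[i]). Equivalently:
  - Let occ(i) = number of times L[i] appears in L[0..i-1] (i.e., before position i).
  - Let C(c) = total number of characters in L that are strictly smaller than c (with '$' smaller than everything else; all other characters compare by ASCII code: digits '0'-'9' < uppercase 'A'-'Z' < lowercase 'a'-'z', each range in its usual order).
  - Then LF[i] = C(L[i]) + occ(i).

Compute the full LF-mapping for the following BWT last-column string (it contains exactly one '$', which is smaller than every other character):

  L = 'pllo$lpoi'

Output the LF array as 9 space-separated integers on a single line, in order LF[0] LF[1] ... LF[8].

Char counts: '$':1, 'i':1, 'l':3, 'o':2, 'p':2
C (first-col start): C('$')=0, C('i')=1, C('l')=2, C('o')=5, C('p')=7
L[0]='p': occ=0, LF[0]=C('p')+0=7+0=7
L[1]='l': occ=0, LF[1]=C('l')+0=2+0=2
L[2]='l': occ=1, LF[2]=C('l')+1=2+1=3
L[3]='o': occ=0, LF[3]=C('o')+0=5+0=5
L[4]='$': occ=0, LF[4]=C('$')+0=0+0=0
L[5]='l': occ=2, LF[5]=C('l')+2=2+2=4
L[6]='p': occ=1, LF[6]=C('p')+1=7+1=8
L[7]='o': occ=1, LF[7]=C('o')+1=5+1=6
L[8]='i': occ=0, LF[8]=C('i')+0=1+0=1

Answer: 7 2 3 5 0 4 8 6 1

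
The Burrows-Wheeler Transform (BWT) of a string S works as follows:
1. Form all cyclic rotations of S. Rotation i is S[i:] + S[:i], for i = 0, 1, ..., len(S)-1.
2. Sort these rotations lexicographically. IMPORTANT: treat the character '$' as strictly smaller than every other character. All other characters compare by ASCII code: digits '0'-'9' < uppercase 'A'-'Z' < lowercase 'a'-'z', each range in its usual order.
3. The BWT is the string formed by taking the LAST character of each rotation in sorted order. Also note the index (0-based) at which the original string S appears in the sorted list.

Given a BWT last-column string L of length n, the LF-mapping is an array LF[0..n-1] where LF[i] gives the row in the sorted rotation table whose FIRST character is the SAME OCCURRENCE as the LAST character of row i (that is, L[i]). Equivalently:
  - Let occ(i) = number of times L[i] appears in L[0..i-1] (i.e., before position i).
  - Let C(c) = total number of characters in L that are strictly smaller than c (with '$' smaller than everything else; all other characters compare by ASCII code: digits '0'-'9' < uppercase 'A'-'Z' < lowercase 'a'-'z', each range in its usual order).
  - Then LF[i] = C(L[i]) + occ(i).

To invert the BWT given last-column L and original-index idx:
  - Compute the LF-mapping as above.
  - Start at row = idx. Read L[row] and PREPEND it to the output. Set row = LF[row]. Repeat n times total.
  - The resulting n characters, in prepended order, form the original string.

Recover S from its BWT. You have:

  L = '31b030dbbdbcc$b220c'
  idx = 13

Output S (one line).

Answer: bcb3100d2cdb02cbb3$

Derivation:
LF mapping: 7 4 9 1 8 2 17 10 11 18 12 14 15 0 13 5 6 3 16
Walk LF starting at row 13, prepending L[row]:
  step 1: row=13, L[13]='$', prepend. Next row=LF[13]=0
  step 2: row=0, L[0]='3', prepend. Next row=LF[0]=7
  step 3: row=7, L[7]='b', prepend. Next row=LF[7]=10
  step 4: row=10, L[10]='b', prepend. Next row=LF[10]=12
  step 5: row=12, L[12]='c', prepend. Next row=LF[12]=15
  step 6: row=15, L[15]='2', prepend. Next row=LF[15]=5
  step 7: row=5, L[5]='0', prepend. Next row=LF[5]=2
  step 8: row=2, L[2]='b', prepend. Next row=LF[2]=9
  step 9: row=9, L[9]='d', prepend. Next row=LF[9]=18
  step 10: row=18, L[18]='c', prepend. Next row=LF[18]=16
  step 11: row=16, L[16]='2', prepend. Next row=LF[16]=6
  step 12: row=6, L[6]='d', prepend. Next row=LF[6]=17
  step 13: row=17, L[17]='0', prepend. Next row=LF[17]=3
  step 14: row=3, L[3]='0', prepend. Next row=LF[3]=1
  step 15: row=1, L[1]='1', prepend. Next row=LF[1]=4
  step 16: row=4, L[4]='3', prepend. Next row=LF[4]=8
  step 17: row=8, L[8]='b', prepend. Next row=LF[8]=11
  step 18: row=11, L[11]='c', prepend. Next row=LF[11]=14
  step 19: row=14, L[14]='b', prepend. Next row=LF[14]=13
Reversed output: bcb3100d2cdb02cbb3$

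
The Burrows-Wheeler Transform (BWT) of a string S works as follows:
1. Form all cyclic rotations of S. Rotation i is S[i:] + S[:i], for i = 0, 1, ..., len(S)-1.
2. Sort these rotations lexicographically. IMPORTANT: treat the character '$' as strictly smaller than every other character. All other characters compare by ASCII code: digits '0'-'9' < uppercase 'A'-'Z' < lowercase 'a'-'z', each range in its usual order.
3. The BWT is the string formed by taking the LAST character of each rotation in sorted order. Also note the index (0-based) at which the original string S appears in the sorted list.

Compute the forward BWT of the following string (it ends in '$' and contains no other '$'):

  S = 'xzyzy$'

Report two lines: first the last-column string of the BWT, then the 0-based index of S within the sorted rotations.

All 6 rotations (rotation i = S[i:]+S[:i]):
  rot[0] = xzyzy$
  rot[1] = zyzy$x
  rot[2] = yzy$xz
  rot[3] = zy$xzy
  rot[4] = y$xzyz
  rot[5] = $xzyzy
Sorted (with $ < everything):
  sorted[0] = $xzyzy  (last char: 'y')
  sorted[1] = xzyzy$  (last char: '$')
  sorted[2] = y$xzyz  (last char: 'z')
  sorted[3] = yzy$xz  (last char: 'z')
  sorted[4] = zy$xzy  (last char: 'y')
  sorted[5] = zyzy$x  (last char: 'x')
Last column: y$zzyx
Original string S is at sorted index 1

Answer: y$zzyx
1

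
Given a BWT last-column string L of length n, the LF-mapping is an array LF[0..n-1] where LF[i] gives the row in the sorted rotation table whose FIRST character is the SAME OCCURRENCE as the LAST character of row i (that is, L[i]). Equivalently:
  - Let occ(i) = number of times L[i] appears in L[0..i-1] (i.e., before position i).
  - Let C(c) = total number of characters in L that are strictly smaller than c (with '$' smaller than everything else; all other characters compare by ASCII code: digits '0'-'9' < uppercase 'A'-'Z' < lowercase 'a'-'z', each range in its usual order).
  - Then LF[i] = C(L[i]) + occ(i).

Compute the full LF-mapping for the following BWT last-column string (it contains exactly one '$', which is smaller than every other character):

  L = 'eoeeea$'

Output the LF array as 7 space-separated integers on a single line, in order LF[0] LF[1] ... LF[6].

Char counts: '$':1, 'a':1, 'e':4, 'o':1
C (first-col start): C('$')=0, C('a')=1, C('e')=2, C('o')=6
L[0]='e': occ=0, LF[0]=C('e')+0=2+0=2
L[1]='o': occ=0, LF[1]=C('o')+0=6+0=6
L[2]='e': occ=1, LF[2]=C('e')+1=2+1=3
L[3]='e': occ=2, LF[3]=C('e')+2=2+2=4
L[4]='e': occ=3, LF[4]=C('e')+3=2+3=5
L[5]='a': occ=0, LF[5]=C('a')+0=1+0=1
L[6]='$': occ=0, LF[6]=C('$')+0=0+0=0

Answer: 2 6 3 4 5 1 0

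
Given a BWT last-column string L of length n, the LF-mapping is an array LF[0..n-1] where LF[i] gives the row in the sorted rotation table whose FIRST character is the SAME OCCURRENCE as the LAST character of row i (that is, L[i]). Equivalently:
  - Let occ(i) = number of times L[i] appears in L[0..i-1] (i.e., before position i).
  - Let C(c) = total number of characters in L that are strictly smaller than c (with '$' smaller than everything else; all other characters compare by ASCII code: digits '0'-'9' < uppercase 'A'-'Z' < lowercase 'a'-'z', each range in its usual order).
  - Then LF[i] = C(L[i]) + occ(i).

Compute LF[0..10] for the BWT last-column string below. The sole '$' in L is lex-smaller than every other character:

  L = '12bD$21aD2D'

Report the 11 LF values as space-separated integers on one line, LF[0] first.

Answer: 1 3 10 6 0 4 2 9 7 5 8

Derivation:
Char counts: '$':1, '1':2, '2':3, 'D':3, 'a':1, 'b':1
C (first-col start): C('$')=0, C('1')=1, C('2')=3, C('D')=6, C('a')=9, C('b')=10
L[0]='1': occ=0, LF[0]=C('1')+0=1+0=1
L[1]='2': occ=0, LF[1]=C('2')+0=3+0=3
L[2]='b': occ=0, LF[2]=C('b')+0=10+0=10
L[3]='D': occ=0, LF[3]=C('D')+0=6+0=6
L[4]='$': occ=0, LF[4]=C('$')+0=0+0=0
L[5]='2': occ=1, LF[5]=C('2')+1=3+1=4
L[6]='1': occ=1, LF[6]=C('1')+1=1+1=2
L[7]='a': occ=0, LF[7]=C('a')+0=9+0=9
L[8]='D': occ=1, LF[8]=C('D')+1=6+1=7
L[9]='2': occ=2, LF[9]=C('2')+2=3+2=5
L[10]='D': occ=2, LF[10]=C('D')+2=6+2=8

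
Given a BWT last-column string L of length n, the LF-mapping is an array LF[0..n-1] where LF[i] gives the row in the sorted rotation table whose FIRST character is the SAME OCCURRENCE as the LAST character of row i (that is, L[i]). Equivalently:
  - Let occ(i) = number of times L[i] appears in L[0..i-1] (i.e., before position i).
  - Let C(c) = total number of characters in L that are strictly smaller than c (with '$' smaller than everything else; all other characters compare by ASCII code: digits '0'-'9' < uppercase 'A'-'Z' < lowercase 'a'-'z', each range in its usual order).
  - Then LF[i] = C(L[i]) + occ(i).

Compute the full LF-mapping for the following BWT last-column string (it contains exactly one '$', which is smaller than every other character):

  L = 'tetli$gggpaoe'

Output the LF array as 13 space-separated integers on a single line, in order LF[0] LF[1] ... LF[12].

Answer: 11 2 12 8 7 0 4 5 6 10 1 9 3

Derivation:
Char counts: '$':1, 'a':1, 'e':2, 'g':3, 'i':1, 'l':1, 'o':1, 'p':1, 't':2
C (first-col start): C('$')=0, C('a')=1, C('e')=2, C('g')=4, C('i')=7, C('l')=8, C('o')=9, C('p')=10, C('t')=11
L[0]='t': occ=0, LF[0]=C('t')+0=11+0=11
L[1]='e': occ=0, LF[1]=C('e')+0=2+0=2
L[2]='t': occ=1, LF[2]=C('t')+1=11+1=12
L[3]='l': occ=0, LF[3]=C('l')+0=8+0=8
L[4]='i': occ=0, LF[4]=C('i')+0=7+0=7
L[5]='$': occ=0, LF[5]=C('$')+0=0+0=0
L[6]='g': occ=0, LF[6]=C('g')+0=4+0=4
L[7]='g': occ=1, LF[7]=C('g')+1=4+1=5
L[8]='g': occ=2, LF[8]=C('g')+2=4+2=6
L[9]='p': occ=0, LF[9]=C('p')+0=10+0=10
L[10]='a': occ=0, LF[10]=C('a')+0=1+0=1
L[11]='o': occ=0, LF[11]=C('o')+0=9+0=9
L[12]='e': occ=1, LF[12]=C('e')+1=2+1=3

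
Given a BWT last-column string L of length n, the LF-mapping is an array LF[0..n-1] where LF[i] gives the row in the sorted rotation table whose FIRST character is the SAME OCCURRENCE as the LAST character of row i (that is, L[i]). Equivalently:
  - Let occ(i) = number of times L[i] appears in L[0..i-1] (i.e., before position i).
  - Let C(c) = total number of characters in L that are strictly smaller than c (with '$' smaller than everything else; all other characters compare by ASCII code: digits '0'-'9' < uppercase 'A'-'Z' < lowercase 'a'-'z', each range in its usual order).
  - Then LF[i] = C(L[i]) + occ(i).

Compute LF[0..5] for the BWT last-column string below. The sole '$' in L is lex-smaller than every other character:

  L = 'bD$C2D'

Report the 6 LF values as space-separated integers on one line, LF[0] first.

Answer: 5 3 0 2 1 4

Derivation:
Char counts: '$':1, '2':1, 'C':1, 'D':2, 'b':1
C (first-col start): C('$')=0, C('2')=1, C('C')=2, C('D')=3, C('b')=5
L[0]='b': occ=0, LF[0]=C('b')+0=5+0=5
L[1]='D': occ=0, LF[1]=C('D')+0=3+0=3
L[2]='$': occ=0, LF[2]=C('$')+0=0+0=0
L[3]='C': occ=0, LF[3]=C('C')+0=2+0=2
L[4]='2': occ=0, LF[4]=C('2')+0=1+0=1
L[5]='D': occ=1, LF[5]=C('D')+1=3+1=4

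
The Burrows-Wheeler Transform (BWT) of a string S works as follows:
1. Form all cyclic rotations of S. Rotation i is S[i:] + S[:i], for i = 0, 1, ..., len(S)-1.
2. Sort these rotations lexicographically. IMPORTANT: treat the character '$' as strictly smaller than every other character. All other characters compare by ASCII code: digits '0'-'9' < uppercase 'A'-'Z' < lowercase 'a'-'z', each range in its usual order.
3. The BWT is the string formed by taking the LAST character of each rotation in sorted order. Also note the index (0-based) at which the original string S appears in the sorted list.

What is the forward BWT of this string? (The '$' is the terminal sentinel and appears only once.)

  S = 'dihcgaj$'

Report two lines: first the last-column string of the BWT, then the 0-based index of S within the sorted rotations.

All 8 rotations (rotation i = S[i:]+S[:i]):
  rot[0] = dihcgaj$
  rot[1] = ihcgaj$d
  rot[2] = hcgaj$di
  rot[3] = cgaj$dih
  rot[4] = gaj$dihc
  rot[5] = aj$dihcg
  rot[6] = j$dihcga
  rot[7] = $dihcgaj
Sorted (with $ < everything):
  sorted[0] = $dihcgaj  (last char: 'j')
  sorted[1] = aj$dihcg  (last char: 'g')
  sorted[2] = cgaj$dih  (last char: 'h')
  sorted[3] = dihcgaj$  (last char: '$')
  sorted[4] = gaj$dihc  (last char: 'c')
  sorted[5] = hcgaj$di  (last char: 'i')
  sorted[6] = ihcgaj$d  (last char: 'd')
  sorted[7] = j$dihcga  (last char: 'a')
Last column: jgh$cida
Original string S is at sorted index 3

Answer: jgh$cida
3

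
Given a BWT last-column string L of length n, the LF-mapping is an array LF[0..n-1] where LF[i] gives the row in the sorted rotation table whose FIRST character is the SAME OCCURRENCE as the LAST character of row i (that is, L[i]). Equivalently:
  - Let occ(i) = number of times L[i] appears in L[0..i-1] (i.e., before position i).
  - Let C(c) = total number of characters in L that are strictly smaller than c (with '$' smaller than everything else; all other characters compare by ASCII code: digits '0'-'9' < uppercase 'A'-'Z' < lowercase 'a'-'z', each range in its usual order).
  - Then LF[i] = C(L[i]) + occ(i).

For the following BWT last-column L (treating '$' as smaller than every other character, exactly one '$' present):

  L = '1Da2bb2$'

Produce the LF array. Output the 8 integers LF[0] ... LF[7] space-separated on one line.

Char counts: '$':1, '1':1, '2':2, 'D':1, 'a':1, 'b':2
C (first-col start): C('$')=0, C('1')=1, C('2')=2, C('D')=4, C('a')=5, C('b')=6
L[0]='1': occ=0, LF[0]=C('1')+0=1+0=1
L[1]='D': occ=0, LF[1]=C('D')+0=4+0=4
L[2]='a': occ=0, LF[2]=C('a')+0=5+0=5
L[3]='2': occ=0, LF[3]=C('2')+0=2+0=2
L[4]='b': occ=0, LF[4]=C('b')+0=6+0=6
L[5]='b': occ=1, LF[5]=C('b')+1=6+1=7
L[6]='2': occ=1, LF[6]=C('2')+1=2+1=3
L[7]='$': occ=0, LF[7]=C('$')+0=0+0=0

Answer: 1 4 5 2 6 7 3 0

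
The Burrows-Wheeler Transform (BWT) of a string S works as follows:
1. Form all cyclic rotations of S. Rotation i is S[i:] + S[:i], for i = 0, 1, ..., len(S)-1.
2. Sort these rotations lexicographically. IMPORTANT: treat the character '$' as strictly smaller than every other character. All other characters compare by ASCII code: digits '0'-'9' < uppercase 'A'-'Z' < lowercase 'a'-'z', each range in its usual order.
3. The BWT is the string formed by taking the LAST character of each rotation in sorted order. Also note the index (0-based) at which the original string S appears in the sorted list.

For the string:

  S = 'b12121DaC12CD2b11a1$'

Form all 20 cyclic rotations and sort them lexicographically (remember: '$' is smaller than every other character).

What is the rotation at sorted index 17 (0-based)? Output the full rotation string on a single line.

Answer: aC12CD2b11a1$b12121D

Derivation:
All 20 rotations (rotation i = S[i:]+S[:i]):
  rot[0] = b12121DaC12CD2b11a1$
  rot[1] = 12121DaC12CD2b11a1$b
  rot[2] = 2121DaC12CD2b11a1$b1
  rot[3] = 121DaC12CD2b11a1$b12
  rot[4] = 21DaC12CD2b11a1$b121
  rot[5] = 1DaC12CD2b11a1$b1212
  rot[6] = DaC12CD2b11a1$b12121
  rot[7] = aC12CD2b11a1$b12121D
  rot[8] = C12CD2b11a1$b12121Da
  rot[9] = 12CD2b11a1$b12121DaC
  rot[10] = 2CD2b11a1$b12121DaC1
  rot[11] = CD2b11a1$b12121DaC12
  rot[12] = D2b11a1$b12121DaC12C
  rot[13] = 2b11a1$b12121DaC12CD
  rot[14] = b11a1$b12121DaC12CD2
  rot[15] = 11a1$b12121DaC12CD2b
  rot[16] = 1a1$b12121DaC12CD2b1
  rot[17] = a1$b12121DaC12CD2b11
  rot[18] = 1$b12121DaC12CD2b11a
  rot[19] = $b12121DaC12CD2b11a1
Sorted (with $ < everything):
  sorted[0] = $b12121DaC12CD2b11a1
  sorted[1] = 1$b12121DaC12CD2b11a
  sorted[2] = 11a1$b12121DaC12CD2b
  sorted[3] = 12121DaC12CD2b11a1$b
  sorted[4] = 121DaC12CD2b11a1$b12
  sorted[5] = 12CD2b11a1$b12121DaC
  sorted[6] = 1DaC12CD2b11a1$b1212
  sorted[7] = 1a1$b12121DaC12CD2b1
  sorted[8] = 2121DaC12CD2b11a1$b1
  sorted[9] = 21DaC12CD2b11a1$b121
  sorted[10] = 2CD2b11a1$b12121DaC1
  sorted[11] = 2b11a1$b12121DaC12CD
  sorted[12] = C12CD2b11a1$b12121Da
  sorted[13] = CD2b11a1$b12121DaC12
  sorted[14] = D2b11a1$b12121DaC12C
  sorted[15] = DaC12CD2b11a1$b12121
  sorted[16] = a1$b12121DaC12CD2b11
  sorted[17] = aC12CD2b11a1$b12121D
  sorted[18] = b11a1$b12121DaC12CD2
  sorted[19] = b12121DaC12CD2b11a1$
sorted[17] = aC12CD2b11a1$b12121D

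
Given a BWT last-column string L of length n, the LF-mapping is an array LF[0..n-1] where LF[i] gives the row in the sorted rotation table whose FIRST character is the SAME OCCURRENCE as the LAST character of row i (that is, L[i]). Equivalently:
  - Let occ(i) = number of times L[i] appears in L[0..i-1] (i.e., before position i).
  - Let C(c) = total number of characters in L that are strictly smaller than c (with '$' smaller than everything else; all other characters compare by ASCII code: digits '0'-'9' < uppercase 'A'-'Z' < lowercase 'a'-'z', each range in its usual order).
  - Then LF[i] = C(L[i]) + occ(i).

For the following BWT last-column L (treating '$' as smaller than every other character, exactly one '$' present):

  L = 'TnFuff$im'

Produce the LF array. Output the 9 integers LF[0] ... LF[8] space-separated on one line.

Answer: 2 7 1 8 3 4 0 5 6

Derivation:
Char counts: '$':1, 'F':1, 'T':1, 'f':2, 'i':1, 'm':1, 'n':1, 'u':1
C (first-col start): C('$')=0, C('F')=1, C('T')=2, C('f')=3, C('i')=5, C('m')=6, C('n')=7, C('u')=8
L[0]='T': occ=0, LF[0]=C('T')+0=2+0=2
L[1]='n': occ=0, LF[1]=C('n')+0=7+0=7
L[2]='F': occ=0, LF[2]=C('F')+0=1+0=1
L[3]='u': occ=0, LF[3]=C('u')+0=8+0=8
L[4]='f': occ=0, LF[4]=C('f')+0=3+0=3
L[5]='f': occ=1, LF[5]=C('f')+1=3+1=4
L[6]='$': occ=0, LF[6]=C('$')+0=0+0=0
L[7]='i': occ=0, LF[7]=C('i')+0=5+0=5
L[8]='m': occ=0, LF[8]=C('m')+0=6+0=6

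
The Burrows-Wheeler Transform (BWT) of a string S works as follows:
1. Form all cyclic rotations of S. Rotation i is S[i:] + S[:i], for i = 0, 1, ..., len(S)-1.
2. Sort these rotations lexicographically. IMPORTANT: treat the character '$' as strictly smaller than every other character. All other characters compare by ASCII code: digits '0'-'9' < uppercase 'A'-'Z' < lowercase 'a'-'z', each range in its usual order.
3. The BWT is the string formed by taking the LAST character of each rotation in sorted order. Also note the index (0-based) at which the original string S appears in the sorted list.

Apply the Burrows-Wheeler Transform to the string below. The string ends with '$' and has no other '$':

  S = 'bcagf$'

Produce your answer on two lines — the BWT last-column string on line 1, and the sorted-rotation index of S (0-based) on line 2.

All 6 rotations (rotation i = S[i:]+S[:i]):
  rot[0] = bcagf$
  rot[1] = cagf$b
  rot[2] = agf$bc
  rot[3] = gf$bca
  rot[4] = f$bcag
  rot[5] = $bcagf
Sorted (with $ < everything):
  sorted[0] = $bcagf  (last char: 'f')
  sorted[1] = agf$bc  (last char: 'c')
  sorted[2] = bcagf$  (last char: '$')
  sorted[3] = cagf$b  (last char: 'b')
  sorted[4] = f$bcag  (last char: 'g')
  sorted[5] = gf$bca  (last char: 'a')
Last column: fc$bga
Original string S is at sorted index 2

Answer: fc$bga
2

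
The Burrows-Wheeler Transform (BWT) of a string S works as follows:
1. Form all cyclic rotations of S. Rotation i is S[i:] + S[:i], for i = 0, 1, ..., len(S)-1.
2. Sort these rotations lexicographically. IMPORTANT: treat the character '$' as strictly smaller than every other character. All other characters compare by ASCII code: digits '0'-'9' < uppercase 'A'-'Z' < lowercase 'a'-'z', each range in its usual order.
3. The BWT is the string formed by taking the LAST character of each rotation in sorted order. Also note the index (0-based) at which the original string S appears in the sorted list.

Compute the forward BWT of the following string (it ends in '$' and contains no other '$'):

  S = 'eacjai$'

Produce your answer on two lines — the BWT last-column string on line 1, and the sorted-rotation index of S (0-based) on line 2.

All 7 rotations (rotation i = S[i:]+S[:i]):
  rot[0] = eacjai$
  rot[1] = acjai$e
  rot[2] = cjai$ea
  rot[3] = jai$eac
  rot[4] = ai$eacj
  rot[5] = i$eacja
  rot[6] = $eacjai
Sorted (with $ < everything):
  sorted[0] = $eacjai  (last char: 'i')
  sorted[1] = acjai$e  (last char: 'e')
  sorted[2] = ai$eacj  (last char: 'j')
  sorted[3] = cjai$ea  (last char: 'a')
  sorted[4] = eacjai$  (last char: '$')
  sorted[5] = i$eacja  (last char: 'a')
  sorted[6] = jai$eac  (last char: 'c')
Last column: ieja$ac
Original string S is at sorted index 4

Answer: ieja$ac
4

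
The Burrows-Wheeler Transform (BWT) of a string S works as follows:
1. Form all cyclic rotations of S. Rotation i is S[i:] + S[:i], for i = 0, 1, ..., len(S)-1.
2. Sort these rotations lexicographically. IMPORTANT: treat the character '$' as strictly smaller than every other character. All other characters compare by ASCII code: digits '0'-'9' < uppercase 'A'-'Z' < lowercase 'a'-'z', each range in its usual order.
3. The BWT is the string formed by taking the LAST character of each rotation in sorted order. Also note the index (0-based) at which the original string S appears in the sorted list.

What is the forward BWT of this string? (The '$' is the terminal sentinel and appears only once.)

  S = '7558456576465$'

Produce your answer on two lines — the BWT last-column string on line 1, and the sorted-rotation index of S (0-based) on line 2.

All 14 rotations (rotation i = S[i:]+S[:i]):
  rot[0] = 7558456576465$
  rot[1] = 558456576465$7
  rot[2] = 58456576465$75
  rot[3] = 8456576465$755
  rot[4] = 456576465$7558
  rot[5] = 56576465$75584
  rot[6] = 6576465$755845
  rot[7] = 576465$7558456
  rot[8] = 76465$75584565
  rot[9] = 6465$755845657
  rot[10] = 465$7558456576
  rot[11] = 65$75584565764
  rot[12] = 5$755845657646
  rot[13] = $7558456576465
Sorted (with $ < everything):
  sorted[0] = $7558456576465  (last char: '5')
  sorted[1] = 456576465$7558  (last char: '8')
  sorted[2] = 465$7558456576  (last char: '6')
  sorted[3] = 5$755845657646  (last char: '6')
  sorted[4] = 558456576465$7  (last char: '7')
  sorted[5] = 56576465$75584  (last char: '4')
  sorted[6] = 576465$7558456  (last char: '6')
  sorted[7] = 58456576465$75  (last char: '5')
  sorted[8] = 6465$755845657  (last char: '7')
  sorted[9] = 65$75584565764  (last char: '4')
  sorted[10] = 6576465$755845  (last char: '5')
  sorted[11] = 7558456576465$  (last char: '$')
  sorted[12] = 76465$75584565  (last char: '5')
  sorted[13] = 8456576465$755  (last char: '5')
Last column: 58667465745$55
Original string S is at sorted index 11

Answer: 58667465745$55
11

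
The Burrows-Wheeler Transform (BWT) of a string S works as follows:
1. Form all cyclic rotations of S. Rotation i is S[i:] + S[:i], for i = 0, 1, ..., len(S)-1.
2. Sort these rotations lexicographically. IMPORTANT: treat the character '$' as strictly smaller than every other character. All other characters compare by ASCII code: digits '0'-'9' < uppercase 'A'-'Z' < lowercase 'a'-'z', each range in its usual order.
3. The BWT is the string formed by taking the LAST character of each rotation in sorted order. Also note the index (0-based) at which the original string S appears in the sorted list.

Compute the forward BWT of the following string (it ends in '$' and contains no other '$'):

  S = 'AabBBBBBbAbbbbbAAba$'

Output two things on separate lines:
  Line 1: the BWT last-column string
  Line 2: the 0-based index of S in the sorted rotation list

Answer: ab$AbbBBBBbAbBaAbbbA
2

Derivation:
All 20 rotations (rotation i = S[i:]+S[:i]):
  rot[0] = AabBBBBBbAbbbbbAAba$
  rot[1] = abBBBBBbAbbbbbAAba$A
  rot[2] = bBBBBBbAbbbbbAAba$Aa
  rot[3] = BBBBBbAbbbbbAAba$Aab
  rot[4] = BBBBbAbbbbbAAba$AabB
  rot[5] = BBBbAbbbbbAAba$AabBB
  rot[6] = BBbAbbbbbAAba$AabBBB
  rot[7] = BbAbbbbbAAba$AabBBBB
  rot[8] = bAbbbbbAAba$AabBBBBB
  rot[9] = AbbbbbAAba$AabBBBBBb
  rot[10] = bbbbbAAba$AabBBBBBbA
  rot[11] = bbbbAAba$AabBBBBBbAb
  rot[12] = bbbAAba$AabBBBBBbAbb
  rot[13] = bbAAba$AabBBBBBbAbbb
  rot[14] = bAAba$AabBBBBBbAbbbb
  rot[15] = AAba$AabBBBBBbAbbbbb
  rot[16] = Aba$AabBBBBBbAbbbbbA
  rot[17] = ba$AabBBBBBbAbbbbbAA
  rot[18] = a$AabBBBBBbAbbbbbAAb
  rot[19] = $AabBBBBBbAbbbbbAAba
Sorted (with $ < everything):
  sorted[0] = $AabBBBBBbAbbbbbAAba  (last char: 'a')
  sorted[1] = AAba$AabBBBBBbAbbbbb  (last char: 'b')
  sorted[2] = AabBBBBBbAbbbbbAAba$  (last char: '$')
  sorted[3] = Aba$AabBBBBBbAbbbbbA  (last char: 'A')
  sorted[4] = AbbbbbAAba$AabBBBBBb  (last char: 'b')
  sorted[5] = BBBBBbAbbbbbAAba$Aab  (last char: 'b')
  sorted[6] = BBBBbAbbbbbAAba$AabB  (last char: 'B')
  sorted[7] = BBBbAbbbbbAAba$AabBB  (last char: 'B')
  sorted[8] = BBbAbbbbbAAba$AabBBB  (last char: 'B')
  sorted[9] = BbAbbbbbAAba$AabBBBB  (last char: 'B')
  sorted[10] = a$AabBBBBBbAbbbbbAAb  (last char: 'b')
  sorted[11] = abBBBBBbAbbbbbAAba$A  (last char: 'A')
  sorted[12] = bAAba$AabBBBBBbAbbbb  (last char: 'b')
  sorted[13] = bAbbbbbAAba$AabBBBBB  (last char: 'B')
  sorted[14] = bBBBBBbAbbbbbAAba$Aa  (last char: 'a')
  sorted[15] = ba$AabBBBBBbAbbbbbAA  (last char: 'A')
  sorted[16] = bbAAba$AabBBBBBbAbbb  (last char: 'b')
  sorted[17] = bbbAAba$AabBBBBBbAbb  (last char: 'b')
  sorted[18] = bbbbAAba$AabBBBBBbAb  (last char: 'b')
  sorted[19] = bbbbbAAba$AabBBBBBbA  (last char: 'A')
Last column: ab$AbbBBBBbAbBaAbbbA
Original string S is at sorted index 2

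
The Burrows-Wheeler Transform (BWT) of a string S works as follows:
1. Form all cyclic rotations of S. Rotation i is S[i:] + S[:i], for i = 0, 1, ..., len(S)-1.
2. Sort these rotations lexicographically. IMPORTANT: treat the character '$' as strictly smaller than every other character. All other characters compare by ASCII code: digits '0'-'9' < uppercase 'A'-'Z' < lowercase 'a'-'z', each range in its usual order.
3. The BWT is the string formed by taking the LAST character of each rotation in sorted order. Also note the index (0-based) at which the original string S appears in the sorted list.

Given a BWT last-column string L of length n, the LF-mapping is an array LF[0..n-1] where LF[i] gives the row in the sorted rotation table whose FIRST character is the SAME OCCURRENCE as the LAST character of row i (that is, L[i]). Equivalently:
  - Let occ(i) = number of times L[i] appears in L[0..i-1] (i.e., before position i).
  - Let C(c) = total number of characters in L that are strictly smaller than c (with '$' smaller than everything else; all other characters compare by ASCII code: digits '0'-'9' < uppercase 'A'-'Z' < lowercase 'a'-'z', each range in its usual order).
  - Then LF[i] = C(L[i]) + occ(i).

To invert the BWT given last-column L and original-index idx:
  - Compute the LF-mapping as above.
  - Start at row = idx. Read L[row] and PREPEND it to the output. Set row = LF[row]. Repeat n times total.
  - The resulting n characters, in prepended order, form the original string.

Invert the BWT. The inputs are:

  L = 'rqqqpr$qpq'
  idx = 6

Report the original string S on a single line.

LF mapping: 8 3 4 5 1 9 0 6 2 7
Walk LF starting at row 6, prepending L[row]:
  step 1: row=6, L[6]='$', prepend. Next row=LF[6]=0
  step 2: row=0, L[0]='r', prepend. Next row=LF[0]=8
  step 3: row=8, L[8]='p', prepend. Next row=LF[8]=2
  step 4: row=2, L[2]='q', prepend. Next row=LF[2]=4
  step 5: row=4, L[4]='p', prepend. Next row=LF[4]=1
  step 6: row=1, L[1]='q', prepend. Next row=LF[1]=3
  step 7: row=3, L[3]='q', prepend. Next row=LF[3]=5
  step 8: row=5, L[5]='r', prepend. Next row=LF[5]=9
  step 9: row=9, L[9]='q', prepend. Next row=LF[9]=7
  step 10: row=7, L[7]='q', prepend. Next row=LF[7]=6
Reversed output: qqrqqpqpr$

Answer: qqrqqpqpr$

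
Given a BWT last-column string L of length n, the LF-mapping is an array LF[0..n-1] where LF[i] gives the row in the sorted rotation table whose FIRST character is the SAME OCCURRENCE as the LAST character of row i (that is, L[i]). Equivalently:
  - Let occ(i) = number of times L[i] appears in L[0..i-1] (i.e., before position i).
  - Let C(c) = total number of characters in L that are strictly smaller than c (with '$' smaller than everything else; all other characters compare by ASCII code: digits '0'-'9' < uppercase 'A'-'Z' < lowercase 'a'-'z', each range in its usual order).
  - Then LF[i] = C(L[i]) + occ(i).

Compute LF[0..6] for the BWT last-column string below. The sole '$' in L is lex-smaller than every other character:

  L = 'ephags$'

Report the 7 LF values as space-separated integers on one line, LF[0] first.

Char counts: '$':1, 'a':1, 'e':1, 'g':1, 'h':1, 'p':1, 's':1
C (first-col start): C('$')=0, C('a')=1, C('e')=2, C('g')=3, C('h')=4, C('p')=5, C('s')=6
L[0]='e': occ=0, LF[0]=C('e')+0=2+0=2
L[1]='p': occ=0, LF[1]=C('p')+0=5+0=5
L[2]='h': occ=0, LF[2]=C('h')+0=4+0=4
L[3]='a': occ=0, LF[3]=C('a')+0=1+0=1
L[4]='g': occ=0, LF[4]=C('g')+0=3+0=3
L[5]='s': occ=0, LF[5]=C('s')+0=6+0=6
L[6]='$': occ=0, LF[6]=C('$')+0=0+0=0

Answer: 2 5 4 1 3 6 0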